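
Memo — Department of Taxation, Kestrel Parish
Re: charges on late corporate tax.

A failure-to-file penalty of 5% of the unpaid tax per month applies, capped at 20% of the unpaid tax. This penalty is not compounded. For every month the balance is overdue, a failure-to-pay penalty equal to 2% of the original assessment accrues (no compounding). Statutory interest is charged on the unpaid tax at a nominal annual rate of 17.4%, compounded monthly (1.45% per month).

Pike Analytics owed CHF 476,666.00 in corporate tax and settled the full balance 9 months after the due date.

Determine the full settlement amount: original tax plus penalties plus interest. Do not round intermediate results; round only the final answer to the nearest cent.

CHF 723,736.64

Failure-to-file: 9 × 5% × CHF 476,666.00 = CHF 214,499.70, capped at 20% × CHF 476,666.00 = CHF 95,333.20
Failure-to-pay penalty = 2% × CHF 476,666.00 × 9 mo = CHF 85,799.88
Interest: CHF 476,666.00 × ((1 + 0.0145)^9 − 1) = CHF 476,666.00 × 0.1383307… = CHF 65,937.5586…
Total = CHF 476,666.00 + CHF 181,133.0800 + CHF 65,937.5586… = CHF 723,736.64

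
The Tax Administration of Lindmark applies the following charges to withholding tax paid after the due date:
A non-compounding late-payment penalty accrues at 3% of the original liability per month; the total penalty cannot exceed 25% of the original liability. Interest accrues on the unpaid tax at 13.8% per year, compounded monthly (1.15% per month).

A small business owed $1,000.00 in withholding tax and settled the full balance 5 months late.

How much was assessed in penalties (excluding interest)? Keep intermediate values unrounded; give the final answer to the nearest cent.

$150.00

Penalty: 5 × 3% × $1,000.00 = $150.00 (below the 25% cap of $250.00)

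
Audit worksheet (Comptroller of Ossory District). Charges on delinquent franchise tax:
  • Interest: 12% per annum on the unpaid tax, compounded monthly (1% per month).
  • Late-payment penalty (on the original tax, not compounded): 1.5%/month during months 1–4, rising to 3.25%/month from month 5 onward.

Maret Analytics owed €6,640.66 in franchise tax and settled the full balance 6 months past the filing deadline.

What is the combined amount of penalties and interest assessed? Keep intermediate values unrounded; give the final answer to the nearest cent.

€1,238.62

Penalty, months 1–4: 4 × 1.5% × €6,640.66 = €398.44…
Penalty, months 5–6: 2 × 3.25% × €6,640.66 = €431.64…
Interest: €6,640.66 × ((1 + 0.01)^6 − 1) = €6,640.66 × 0.0615202… = €408.5344…
Penalties + interest = €830.0825 + €408.5344… = €1,238.62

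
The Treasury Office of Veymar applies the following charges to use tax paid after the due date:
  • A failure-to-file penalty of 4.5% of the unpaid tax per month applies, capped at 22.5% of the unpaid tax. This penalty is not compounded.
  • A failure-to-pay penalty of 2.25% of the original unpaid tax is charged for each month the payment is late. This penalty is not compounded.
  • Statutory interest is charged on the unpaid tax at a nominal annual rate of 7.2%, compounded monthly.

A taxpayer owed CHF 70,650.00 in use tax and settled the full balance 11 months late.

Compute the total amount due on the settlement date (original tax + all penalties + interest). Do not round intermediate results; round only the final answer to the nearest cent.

CHF 108,837.46

Failure-to-file: 11 × 4.5% × CHF 70,650.00 = CHF 34,971.75, capped at 22.5% × CHF 70,650.00 = CHF 15,896.25
Failure-to-pay penalty: 11 × 2.25% × CHF 70,650.00 = CHF 17,485.88…
Interest (7.2%/yr ÷ 12 = 0.6%/month): CHF 70,650.00 × ((1 + 0.006)^11 − 1) = CHF 4,805.3354…
Total = CHF 70,650.00 + CHF 33,382.1250 + CHF 4,805.3354… = CHF 108,837.46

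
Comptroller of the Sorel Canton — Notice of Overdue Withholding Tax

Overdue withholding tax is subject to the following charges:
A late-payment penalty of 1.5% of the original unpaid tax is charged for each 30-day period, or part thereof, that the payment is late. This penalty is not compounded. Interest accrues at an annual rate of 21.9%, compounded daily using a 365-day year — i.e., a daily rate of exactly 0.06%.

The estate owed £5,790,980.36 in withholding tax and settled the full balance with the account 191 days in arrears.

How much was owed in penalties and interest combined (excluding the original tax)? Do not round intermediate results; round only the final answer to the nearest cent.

£1,310,998.27

Penalty periods: ⌈191/30⌉ = 7; penalty = 7 × 1.5% × £5,790,980.36 = £608,052.94…
Interest: £5,790,980.36 × ((1 + 0.0006)^191 − 1) = £5,790,980.36 × 0.12138624… = £702,945.3285…
Penalties + interest = £608,052.9378 + £702,945.3285… = £1,310,998.27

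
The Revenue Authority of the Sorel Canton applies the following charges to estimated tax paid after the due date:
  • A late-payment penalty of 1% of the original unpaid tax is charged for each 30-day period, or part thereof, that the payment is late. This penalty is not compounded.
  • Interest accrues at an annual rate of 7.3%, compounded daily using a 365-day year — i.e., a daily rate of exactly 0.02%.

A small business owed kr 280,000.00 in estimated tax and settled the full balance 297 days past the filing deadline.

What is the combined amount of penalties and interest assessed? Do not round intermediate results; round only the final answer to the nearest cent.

Penalty periods: ⌈297/30⌉ = 10; penalty = 10 × 1% × kr 280,000.00 = kr 28,000.00
Interest: kr 280,000.00 × ((1 + 0.0002)^297 − 1) = kr 280,000.00 × 0.06119333… = kr 17,134.1333…
Penalties + interest = kr 28,000.0000 + kr 17,134.1333… = kr 45,134.13

kr 45,134.13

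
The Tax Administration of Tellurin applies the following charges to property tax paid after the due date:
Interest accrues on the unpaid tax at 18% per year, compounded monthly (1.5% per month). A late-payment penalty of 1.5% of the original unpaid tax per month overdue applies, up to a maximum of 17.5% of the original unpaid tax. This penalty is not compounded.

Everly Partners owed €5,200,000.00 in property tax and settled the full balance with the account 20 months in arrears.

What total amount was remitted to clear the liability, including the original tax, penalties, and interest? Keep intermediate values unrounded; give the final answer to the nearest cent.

Penalty (uncapped): 20 × 1.5% × €5,200,000.00 = €1,560,000.00; cap = 17.5% × €5,200,000.00 = €910,000.00 → penalty = €910,000.00
Interest: €5,200,000.00 × ((1 + 0.015)^20 − 1) = €5,200,000.00 × 0.3468550… = €1,803,646.0341…
Total = €5,200,000.00 + €910,000.0000 + €1,803,646.0341… = €7,913,646.03

€7,913,646.03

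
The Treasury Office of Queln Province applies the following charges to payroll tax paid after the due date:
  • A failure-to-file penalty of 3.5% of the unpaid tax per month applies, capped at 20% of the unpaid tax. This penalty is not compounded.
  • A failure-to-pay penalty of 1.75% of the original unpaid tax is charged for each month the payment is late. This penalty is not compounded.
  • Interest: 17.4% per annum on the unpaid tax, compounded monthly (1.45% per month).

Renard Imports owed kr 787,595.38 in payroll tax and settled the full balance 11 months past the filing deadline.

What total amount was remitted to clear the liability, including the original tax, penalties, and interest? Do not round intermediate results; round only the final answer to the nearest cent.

kr 1,231,863.49

Failure-to-file: 11 × 3.5% × kr 787,595.38 = kr 303,224.22…, capped at 20% × kr 787,595.38 = kr 157,519.08…
Failure-to-pay penalty: 11 × 1.75% × kr 787,595.38 = kr 151,612.11…
Interest: kr 787,595.38 × ((1 + 0.0145)^11 − 1) = kr 787,595.38 × 0.1715817… = kr 135,136.9237…
Total = kr 787,595.38 + kr 309,131.1867… + kr 135,136.9237… = kr 1,231,863.49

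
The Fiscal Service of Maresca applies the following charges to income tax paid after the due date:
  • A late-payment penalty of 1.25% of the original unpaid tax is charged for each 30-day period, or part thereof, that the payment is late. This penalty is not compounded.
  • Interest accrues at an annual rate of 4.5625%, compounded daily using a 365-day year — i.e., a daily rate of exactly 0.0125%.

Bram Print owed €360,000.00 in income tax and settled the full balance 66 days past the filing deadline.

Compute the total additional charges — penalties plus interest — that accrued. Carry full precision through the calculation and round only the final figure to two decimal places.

Penalty periods: ⌈66/30⌉ = 3; penalty = 3 × 1.25% × €360,000.00 = €13,500.00
Interest: €360,000.00 × ((1 + 0.000125)^66 − 1) = €360,000.00 × 0.00828361… = €2,982.0979…
Penalties + interest = €13,500.0000 + €2,982.0979… = €16,482.10

€16,482.10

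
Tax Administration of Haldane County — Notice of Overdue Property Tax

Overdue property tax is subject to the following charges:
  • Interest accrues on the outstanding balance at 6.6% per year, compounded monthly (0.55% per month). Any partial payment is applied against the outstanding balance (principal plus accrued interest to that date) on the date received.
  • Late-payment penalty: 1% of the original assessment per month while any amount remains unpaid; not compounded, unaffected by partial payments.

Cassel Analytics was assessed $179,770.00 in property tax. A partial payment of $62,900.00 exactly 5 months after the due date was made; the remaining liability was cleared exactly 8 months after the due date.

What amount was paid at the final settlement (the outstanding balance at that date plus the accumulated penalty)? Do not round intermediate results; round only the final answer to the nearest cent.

Balance at month 5: $179,770.0000 × (1 + 0.0055)^5 = $184,768.3553…
After $62,900.00 payment: $184,768.3553… − $62,900.00 = $121,868.3553…
Balance at month 8: $121,868.3553… × (1 + 0.0055)^3 = $123,890.2630…
Penalty: 8 × 1% × $179,770.00 = $14,381.60
Final settlement = outstanding balance + penalty = $123,890.2630… + $14,381.60 = $138,271.86

$138,271.86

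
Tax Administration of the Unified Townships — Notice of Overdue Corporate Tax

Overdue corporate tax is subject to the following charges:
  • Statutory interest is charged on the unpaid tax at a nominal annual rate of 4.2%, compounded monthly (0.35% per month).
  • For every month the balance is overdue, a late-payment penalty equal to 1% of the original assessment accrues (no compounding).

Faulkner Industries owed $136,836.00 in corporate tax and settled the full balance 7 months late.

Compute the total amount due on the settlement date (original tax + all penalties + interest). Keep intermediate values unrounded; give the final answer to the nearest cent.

Late-payment penalty = 1% × $136,836.00 × 7 mo = $9,578.52
Interest: $136,836.00 × ((1 + 0.0035)^7 − 1) = $136,836.00 × 0.0247588… = $3,387.8891…
Total = $136,836.00 + $9,578.5200 + $3,387.8891… = $149,802.41

$149,802.41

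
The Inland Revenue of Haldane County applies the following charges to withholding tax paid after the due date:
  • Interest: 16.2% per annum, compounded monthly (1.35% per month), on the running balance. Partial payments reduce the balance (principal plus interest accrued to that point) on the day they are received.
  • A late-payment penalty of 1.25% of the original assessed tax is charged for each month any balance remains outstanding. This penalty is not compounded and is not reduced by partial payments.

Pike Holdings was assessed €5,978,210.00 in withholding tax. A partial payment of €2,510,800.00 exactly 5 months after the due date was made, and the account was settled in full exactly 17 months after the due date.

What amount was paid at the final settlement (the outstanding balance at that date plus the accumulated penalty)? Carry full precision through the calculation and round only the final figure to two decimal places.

Balance at month 5: €5,978,210.0000 × (1 + 0.0135)^5 = €6,392,782.5446…
After €2,510,800.00 payment: €6,392,782.5446… − €2,510,800.00 = €3,881,982.5446…
Balance at month 17: €3,881,982.5446… × (1 + 0.0135)^12 = €4,559,724.6191…
Penalty: 17 × 1.25% × €5,978,210.00 = €1,270,369.63…
Final settlement = outstanding balance + penalty = €4,559,724.6191… + €1,270,369.63… = €5,830,094.24

€5,830,094.24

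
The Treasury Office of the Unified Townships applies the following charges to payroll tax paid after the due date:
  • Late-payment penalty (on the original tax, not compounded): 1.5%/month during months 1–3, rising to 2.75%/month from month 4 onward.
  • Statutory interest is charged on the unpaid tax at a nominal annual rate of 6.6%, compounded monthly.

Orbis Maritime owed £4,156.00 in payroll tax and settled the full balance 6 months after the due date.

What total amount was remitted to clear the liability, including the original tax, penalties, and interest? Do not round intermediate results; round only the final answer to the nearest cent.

£4,824.94

Penalty, months 1–3: 3 × 1.5% × £4,156.00 = £187.02
Penalty, months 4–6: 3 × 2.75% × £4,156.00 = £342.87
Interest (6.6%/yr ÷ 12 = 0.55%/month): £4,156.00 × ((1 + 0.0055)^6 − 1) = £139.0477…
Total = £4,156.00 + £529.8900 + £139.0477… = £4,824.94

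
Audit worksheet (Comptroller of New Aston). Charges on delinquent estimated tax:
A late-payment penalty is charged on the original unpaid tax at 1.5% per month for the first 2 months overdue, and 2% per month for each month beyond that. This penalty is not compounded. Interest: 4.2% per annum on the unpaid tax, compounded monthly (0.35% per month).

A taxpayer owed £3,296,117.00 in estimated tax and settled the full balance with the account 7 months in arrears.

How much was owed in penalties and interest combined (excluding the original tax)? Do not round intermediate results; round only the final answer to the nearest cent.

£510,102.97

Penalty, months 1–2: 2 × 1.5% × £3,296,117.00 = £98,883.51
Penalty, months 3–7: 5 × 2% × £3,296,117.00 = £329,611.70
Interest: £3,296,117.00 × ((1 + 0.0035)^7 − 1) = £3,296,117.00 × 0.0247588… = £81,607.7562…
Penalties + interest = £428,495.2100 + £81,607.7562… = £510,102.97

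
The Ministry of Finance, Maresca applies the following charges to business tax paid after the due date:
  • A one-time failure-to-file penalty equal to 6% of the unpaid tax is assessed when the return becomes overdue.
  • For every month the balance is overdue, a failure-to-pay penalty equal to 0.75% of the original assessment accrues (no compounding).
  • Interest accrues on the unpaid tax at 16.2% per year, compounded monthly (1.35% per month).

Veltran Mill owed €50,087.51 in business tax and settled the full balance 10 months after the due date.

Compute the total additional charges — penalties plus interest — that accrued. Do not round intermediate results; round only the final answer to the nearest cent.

Failure-to-file penalty: 6% × €50,087.51 = €3,005.25…
Failure-to-pay penalty = 0.75% × €50,087.51 × 10 mo = €3,756.56…
Interest: €50,087.51 × ((1 + 0.0135)^10 − 1) = €50,087.51 × 0.1435036… = €7,187.7372…
Penalties + interest = €6,761.8139… + €7,187.7372… = €13,949.55

€13,949.55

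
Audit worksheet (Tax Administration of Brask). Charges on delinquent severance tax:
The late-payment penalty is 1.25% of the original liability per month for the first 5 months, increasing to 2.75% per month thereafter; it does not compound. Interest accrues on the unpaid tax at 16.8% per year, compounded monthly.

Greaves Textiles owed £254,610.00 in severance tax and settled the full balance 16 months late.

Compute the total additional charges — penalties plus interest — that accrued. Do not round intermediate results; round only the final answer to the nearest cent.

£156,363.38

Penalty, months 1–5: 5 × 1.25% × £254,610.00 = £15,913.13…
Penalty, months 6–16: 11 × 2.75% × £254,610.00 = £77,019.53…
Interest (16.8%/yr ÷ 12 = 1.4%/month): £254,610.00 × ((1 + 0.014)^16 − 1) = £63,430.7265…
Penalties + interest = £92,932.6500 + £63,430.7265… = £156,363.38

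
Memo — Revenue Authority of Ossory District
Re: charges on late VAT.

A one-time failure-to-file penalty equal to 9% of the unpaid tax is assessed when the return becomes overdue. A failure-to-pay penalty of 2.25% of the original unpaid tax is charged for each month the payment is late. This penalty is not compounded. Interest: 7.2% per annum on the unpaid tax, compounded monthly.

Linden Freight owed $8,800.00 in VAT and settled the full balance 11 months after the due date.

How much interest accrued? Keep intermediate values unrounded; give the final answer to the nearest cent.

Interest (7.2%/yr ÷ 12 = 0.6%/month): $8,800.00 × ((1 + 0.006)^11 − 1) = $598.5414…

$598.54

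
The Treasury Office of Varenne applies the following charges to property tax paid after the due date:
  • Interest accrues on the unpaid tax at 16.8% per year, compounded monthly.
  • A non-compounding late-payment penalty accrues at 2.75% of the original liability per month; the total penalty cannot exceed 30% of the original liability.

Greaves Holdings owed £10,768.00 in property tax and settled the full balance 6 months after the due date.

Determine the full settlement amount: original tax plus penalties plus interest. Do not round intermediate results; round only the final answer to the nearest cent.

£13,481.49

Penalty: 6 × 2.75% × £10,768.00 = £1,776.72 (below the 30% cap of £3,230.40)
Interest (16.8%/yr ÷ 12 = 1.4%/month): £10,768.00 × ((1 + 0.014)^6 − 1) = £936.7671…
Total = £10,768.00 + £1,776.7200 + £936.7671… = £13,481.49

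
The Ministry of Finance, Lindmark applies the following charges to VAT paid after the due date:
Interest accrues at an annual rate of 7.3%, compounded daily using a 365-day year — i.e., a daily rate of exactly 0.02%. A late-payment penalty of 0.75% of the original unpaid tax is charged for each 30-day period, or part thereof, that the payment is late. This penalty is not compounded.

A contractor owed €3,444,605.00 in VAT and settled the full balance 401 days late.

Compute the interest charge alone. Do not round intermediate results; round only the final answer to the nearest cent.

€287,607.50

Interest: €3,444,605.00 × ((1 + 0.0002)^401 − 1) = €3,444,605.00 × 0.08349506… = €287,607.4951…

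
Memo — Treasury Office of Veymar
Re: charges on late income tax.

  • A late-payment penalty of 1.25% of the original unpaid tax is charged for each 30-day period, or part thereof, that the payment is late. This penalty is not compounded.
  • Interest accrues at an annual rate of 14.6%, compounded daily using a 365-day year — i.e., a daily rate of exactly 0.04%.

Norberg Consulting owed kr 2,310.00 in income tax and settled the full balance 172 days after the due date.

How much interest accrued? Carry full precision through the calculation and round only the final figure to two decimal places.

kr 164.49

Interest: kr 2,310.00 × ((1 + 0.0004)^172 − 1) = kr 2,310.00 × 0.07120721… = kr 164.4886…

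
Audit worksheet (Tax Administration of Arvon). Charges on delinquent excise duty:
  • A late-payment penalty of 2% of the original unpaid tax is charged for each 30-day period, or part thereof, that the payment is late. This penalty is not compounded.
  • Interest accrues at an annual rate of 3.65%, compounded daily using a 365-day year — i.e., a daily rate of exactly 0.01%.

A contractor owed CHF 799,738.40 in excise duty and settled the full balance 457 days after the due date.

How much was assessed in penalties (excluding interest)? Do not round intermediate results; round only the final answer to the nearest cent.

CHF 255,916.29

Penalty periods: ⌈457/30⌉ = 16; penalty = 16 × 2% × CHF 799,738.40 = CHF 255,916.29…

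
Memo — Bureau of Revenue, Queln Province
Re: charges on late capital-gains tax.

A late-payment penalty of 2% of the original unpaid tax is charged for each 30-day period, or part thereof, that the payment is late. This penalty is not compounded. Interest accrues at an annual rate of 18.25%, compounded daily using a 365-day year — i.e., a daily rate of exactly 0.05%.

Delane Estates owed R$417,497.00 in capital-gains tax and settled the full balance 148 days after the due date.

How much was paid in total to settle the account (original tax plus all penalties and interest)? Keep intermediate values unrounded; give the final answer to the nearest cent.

R$491,305.00

Penalty periods: ⌈148/30⌉ = 5; penalty = 5 × 2% × R$417,497.00 = R$41,749.70
Interest: R$417,497.00 × ((1 + 0.0005)^148 − 1) = R$417,497.00 × 0.07678689… = R$32,058.2968…
Total = R$417,497.00 + R$41,749.7000 + R$32,058.2968… = R$491,305.00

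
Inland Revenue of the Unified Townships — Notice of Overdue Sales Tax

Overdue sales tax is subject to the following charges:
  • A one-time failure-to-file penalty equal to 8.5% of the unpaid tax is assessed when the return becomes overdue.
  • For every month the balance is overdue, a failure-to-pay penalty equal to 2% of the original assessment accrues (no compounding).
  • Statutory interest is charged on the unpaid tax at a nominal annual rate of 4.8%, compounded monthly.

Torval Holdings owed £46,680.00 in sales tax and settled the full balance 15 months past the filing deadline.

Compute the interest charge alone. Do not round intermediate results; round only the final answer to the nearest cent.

Interest (4.8%/yr ÷ 12 = 0.4%/month): £46,680.00 × ((1 + 0.004)^15 − 1) = £2,880.5982…

£2,880.60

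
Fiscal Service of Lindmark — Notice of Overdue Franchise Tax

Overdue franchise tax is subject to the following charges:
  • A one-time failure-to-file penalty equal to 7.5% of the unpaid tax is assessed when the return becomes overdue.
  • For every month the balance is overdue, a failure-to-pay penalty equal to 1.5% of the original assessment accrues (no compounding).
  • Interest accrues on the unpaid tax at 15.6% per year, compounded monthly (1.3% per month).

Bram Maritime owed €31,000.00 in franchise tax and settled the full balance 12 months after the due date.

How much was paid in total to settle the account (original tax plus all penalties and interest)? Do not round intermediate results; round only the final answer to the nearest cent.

Failure-to-file penalty: 7.5% × €31,000.00 = €2,325.00
Failure-to-pay penalty = 1.5% × €31,000.00 × 12 mo = €5,580.00
Interest: €31,000.00 × ((1 + 0.013)^12 − 1) = €31,000.00 × 0.1676518… = €5,197.2051…
Total = €31,000.00 + €7,905.0000 + €5,197.2051… = €44,102.21

€44,102.21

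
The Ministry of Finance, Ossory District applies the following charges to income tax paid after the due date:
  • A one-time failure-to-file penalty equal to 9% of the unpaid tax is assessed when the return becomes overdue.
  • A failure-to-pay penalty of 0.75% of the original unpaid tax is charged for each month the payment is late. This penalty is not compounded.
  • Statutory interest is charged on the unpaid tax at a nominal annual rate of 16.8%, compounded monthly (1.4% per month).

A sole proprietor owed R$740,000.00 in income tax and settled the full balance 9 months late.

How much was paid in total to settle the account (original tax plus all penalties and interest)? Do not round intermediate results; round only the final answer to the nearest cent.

R$955,185.64

Failure-to-file penalty: 9% × R$740,000.00 = R$66,600.00
Failure-to-pay penalty: 9 × 0.75% × R$740,000.00 = R$49,950.00
Interest: R$740,000.00 × ((1 + 0.014)^9 − 1) = R$740,000.00 × 0.1332914… = R$98,635.6396…
Total = R$740,000.00 + R$116,550.0000 + R$98,635.6396… = R$955,185.64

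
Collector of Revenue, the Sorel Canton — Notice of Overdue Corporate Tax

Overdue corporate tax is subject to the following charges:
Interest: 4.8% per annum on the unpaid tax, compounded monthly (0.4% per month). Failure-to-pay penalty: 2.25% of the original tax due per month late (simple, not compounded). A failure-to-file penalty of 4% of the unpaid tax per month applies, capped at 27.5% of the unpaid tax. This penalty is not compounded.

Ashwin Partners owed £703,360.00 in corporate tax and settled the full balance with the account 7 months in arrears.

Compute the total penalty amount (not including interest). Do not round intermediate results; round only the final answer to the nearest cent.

£304,203.20

Failure-to-file: 7 × 4% × £703,360.00 = £196,940.80, capped at 27.5% × £703,360.00 = £193,424.00
Failure-to-pay penalty: 7 × 2.25% × £703,360.00 = £110,779.20
Total penalty = £193,424.00 + £110,779.20 = £304,203.20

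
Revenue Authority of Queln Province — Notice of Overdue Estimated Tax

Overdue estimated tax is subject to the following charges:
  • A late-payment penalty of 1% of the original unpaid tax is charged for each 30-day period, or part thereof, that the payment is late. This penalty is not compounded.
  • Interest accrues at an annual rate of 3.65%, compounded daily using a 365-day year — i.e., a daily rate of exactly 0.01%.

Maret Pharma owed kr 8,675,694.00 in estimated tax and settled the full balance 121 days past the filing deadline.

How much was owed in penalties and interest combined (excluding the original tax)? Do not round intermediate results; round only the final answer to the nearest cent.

Penalty periods: ⌈121/30⌉ = 5; penalty = 5 × 1% × kr 8,675,694.00 = kr 433,784.70
Interest: kr 8,675,694.00 × ((1 + 0.0001)^121 − 1) = kr 8,675,694.00 × 0.01217289… = kr 105,608.2586…
Penalties + interest = kr 433,784.7000 + kr 105,608.2586… = kr 539,392.96

kr 539,392.96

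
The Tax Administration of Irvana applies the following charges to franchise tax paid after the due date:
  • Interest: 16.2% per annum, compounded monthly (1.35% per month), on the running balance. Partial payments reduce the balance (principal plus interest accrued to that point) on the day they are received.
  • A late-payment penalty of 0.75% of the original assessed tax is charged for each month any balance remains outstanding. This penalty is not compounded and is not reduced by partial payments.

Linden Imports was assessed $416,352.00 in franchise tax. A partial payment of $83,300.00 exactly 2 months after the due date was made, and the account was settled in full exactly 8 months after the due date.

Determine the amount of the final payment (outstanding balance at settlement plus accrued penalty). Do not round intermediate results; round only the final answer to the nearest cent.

$398,202.96

Balance at month 2: $416,352.0000 × (1 + 0.0135)^2 = $427,669.3842…
After $83,300.00 payment: $427,669.3842… − $83,300.00 = $344,369.3842…
Balance at month 8: $344,369.3842… × (1 + 0.0135)^6 = $373,221.8421…
Penalty: 8 × 0.75% × $416,352.00 = $24,981.12
Final settlement = outstanding balance + penalty = $373,221.8421… + $24,981.12 = $398,202.96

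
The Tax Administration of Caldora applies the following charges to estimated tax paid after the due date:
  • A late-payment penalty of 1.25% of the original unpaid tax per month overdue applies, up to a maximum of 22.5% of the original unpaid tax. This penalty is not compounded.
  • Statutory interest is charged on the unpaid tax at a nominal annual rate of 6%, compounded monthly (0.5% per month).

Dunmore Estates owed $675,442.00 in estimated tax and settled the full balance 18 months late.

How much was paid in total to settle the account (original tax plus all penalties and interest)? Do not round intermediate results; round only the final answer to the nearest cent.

$890,860.00

Penalty (uncapped): 18 × 1.25% × $675,442.00 = $151,974.45; cap = 22.5% × $675,442.00 = $151,974.45 → penalty = $151,974.45
Interest: $675,442.00 × ((1 + 0.005)^18 − 1) = $675,442.00 × 0.0939289… = $63,443.5508…
Total = $675,442.00 + $151,974.4500 + $63,443.5508… = $890,860.00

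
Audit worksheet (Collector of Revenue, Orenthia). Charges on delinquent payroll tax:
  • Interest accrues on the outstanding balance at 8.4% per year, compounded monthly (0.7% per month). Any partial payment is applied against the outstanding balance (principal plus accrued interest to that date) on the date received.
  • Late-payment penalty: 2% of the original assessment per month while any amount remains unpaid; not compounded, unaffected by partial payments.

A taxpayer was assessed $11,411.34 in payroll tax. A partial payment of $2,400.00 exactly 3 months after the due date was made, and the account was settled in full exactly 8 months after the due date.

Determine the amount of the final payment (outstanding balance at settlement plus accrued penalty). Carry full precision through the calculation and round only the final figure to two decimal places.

Balance at month 3: $11,411.3400 × (1 + 0.007)^3 = $11,652.6595…
After $2,400.00 payment: $11,652.6595… − $2,400.00 = $9,252.6595…
Balance at month 8: $9,252.6595… × (1 + 0.007)^5 = $9,581.0683…
Penalty: 8 × 2% × $11,411.34 = $1,825.81…
Final settlement = outstanding balance + penalty = $9,581.0683… + $1,825.81… = $11,406.88

$11,406.88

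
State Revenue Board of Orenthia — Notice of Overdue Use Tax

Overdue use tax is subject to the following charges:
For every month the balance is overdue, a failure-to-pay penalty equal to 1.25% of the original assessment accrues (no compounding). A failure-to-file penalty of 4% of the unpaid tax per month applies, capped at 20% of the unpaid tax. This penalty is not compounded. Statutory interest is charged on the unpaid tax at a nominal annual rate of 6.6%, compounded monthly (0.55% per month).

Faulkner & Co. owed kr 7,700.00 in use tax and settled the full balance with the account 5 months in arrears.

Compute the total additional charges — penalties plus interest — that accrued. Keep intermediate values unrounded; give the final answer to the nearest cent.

kr 2,235.34

Failure-to-file: 5 × 4% × kr 7,700.00 = kr 1,540.00, capped at 20% × kr 7,700.00 = kr 1,540.00
Failure-to-pay penalty = 1.25% × kr 7,700.00 × 5 mo = kr 481.25
Interest: kr 7,700.00 × ((1 + 0.0055)^5 − 1) = kr 7,700.00 × 0.0278042… = kr 214.0921…
Penalties + interest = kr 2,021.2500 + kr 214.0921… = kr 2,235.34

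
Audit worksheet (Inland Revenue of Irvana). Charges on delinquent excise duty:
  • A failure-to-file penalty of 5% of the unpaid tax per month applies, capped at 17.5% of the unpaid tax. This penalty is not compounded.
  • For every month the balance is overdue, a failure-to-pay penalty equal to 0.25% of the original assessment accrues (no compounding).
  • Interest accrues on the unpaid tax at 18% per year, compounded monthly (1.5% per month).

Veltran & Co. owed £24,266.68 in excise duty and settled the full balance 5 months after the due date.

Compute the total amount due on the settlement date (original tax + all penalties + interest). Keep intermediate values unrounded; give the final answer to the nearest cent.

Failure-to-file: 5 × 5% × £24,266.68 = £6,066.67, capped at 17.5% × £24,266.68 = £4,246.67…
Failure-to-pay penalty: 5 × 0.25% × £24,266.68 = £303.33…
Interest: £24,266.68 × ((1 + 0.015)^5 − 1) = £24,266.68 × 0.0772840… = £1,875.4262…
Total = £24,266.68 + £4,550.0025 + £1,875.4262… = £30,692.11

£30,692.11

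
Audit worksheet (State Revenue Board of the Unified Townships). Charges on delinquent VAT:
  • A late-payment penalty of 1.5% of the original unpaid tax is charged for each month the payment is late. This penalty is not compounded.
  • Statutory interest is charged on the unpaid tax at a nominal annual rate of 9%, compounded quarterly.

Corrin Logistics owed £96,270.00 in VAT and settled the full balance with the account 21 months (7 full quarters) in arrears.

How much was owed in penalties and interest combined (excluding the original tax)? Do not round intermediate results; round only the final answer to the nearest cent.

£46,550.30

Late-payment penalty = 1.5% × £96,270.00 × 21 mo = £30,325.05
Interest (9%/yr ÷ 4 = 2.25%/quarter): £96,270.00 × ((1 + 0.0225)^7 − 1) = £16,225.2509…
Penalties + interest = £30,325.0500 + £16,225.2509… = £46,550.30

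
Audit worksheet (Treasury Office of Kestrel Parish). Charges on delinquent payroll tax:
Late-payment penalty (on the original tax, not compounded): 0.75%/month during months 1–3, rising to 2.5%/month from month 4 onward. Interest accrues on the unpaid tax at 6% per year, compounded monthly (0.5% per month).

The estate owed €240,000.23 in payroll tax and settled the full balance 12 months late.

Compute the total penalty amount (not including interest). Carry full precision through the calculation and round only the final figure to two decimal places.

Penalty, months 1–3: 3 × 0.75% × €240,000.23 = €5,400.01…
Penalty, months 4–12: 9 × 2.5% × €240,000.23 = €54,000.05…
Total penalty = €5,400.01… + €54,000.05… = €59,400.06

€59,400.06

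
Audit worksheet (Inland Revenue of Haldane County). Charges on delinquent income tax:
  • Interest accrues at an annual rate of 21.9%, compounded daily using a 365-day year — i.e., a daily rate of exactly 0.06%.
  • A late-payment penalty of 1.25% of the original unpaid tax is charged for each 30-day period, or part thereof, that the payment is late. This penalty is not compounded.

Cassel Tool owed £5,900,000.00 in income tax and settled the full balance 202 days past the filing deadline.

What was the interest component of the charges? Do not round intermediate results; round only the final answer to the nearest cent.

Interest: £5,900,000.00 × ((1 + 0.0006)^202 − 1) = £5,900,000.00 × 0.12880963… = £759,976.8292…

£759,976.83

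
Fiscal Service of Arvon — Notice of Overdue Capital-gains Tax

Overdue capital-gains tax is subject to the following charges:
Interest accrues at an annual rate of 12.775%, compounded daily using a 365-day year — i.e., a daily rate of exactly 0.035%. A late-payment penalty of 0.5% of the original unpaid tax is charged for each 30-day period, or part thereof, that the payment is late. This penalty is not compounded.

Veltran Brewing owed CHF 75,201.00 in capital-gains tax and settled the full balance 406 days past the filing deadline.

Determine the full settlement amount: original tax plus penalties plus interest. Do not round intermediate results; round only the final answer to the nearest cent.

CHF 91,945.50

Penalty periods: ⌈406/30⌉ = 14; penalty = 14 × 0.5% × CHF 75,201.00 = CHF 5,264.07
Interest: CHF 75,201.00 × ((1 + 0.00035)^406 − 1) = CHF 75,201.00 × 0.15266325… = CHF 11,480.4294…
Total = CHF 75,201.00 + CHF 5,264.0700 + CHF 11,480.4294… = CHF 91,945.50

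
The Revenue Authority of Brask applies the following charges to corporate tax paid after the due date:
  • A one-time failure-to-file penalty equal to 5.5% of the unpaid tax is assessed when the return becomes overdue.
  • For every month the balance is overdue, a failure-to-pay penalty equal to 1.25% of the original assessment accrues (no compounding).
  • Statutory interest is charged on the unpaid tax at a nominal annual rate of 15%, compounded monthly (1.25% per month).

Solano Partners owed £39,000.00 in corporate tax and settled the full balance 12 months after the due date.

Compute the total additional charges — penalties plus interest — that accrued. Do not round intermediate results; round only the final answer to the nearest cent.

Failure-to-file penalty: 5.5% × £39,000.00 = £2,145.00
Failure-to-pay penalty: 12 × 1.25% × £39,000.00 = £5,850.00
Interest: £39,000.00 × ((1 + 0.0125)^12 − 1) = £39,000.00 × 0.1607545… = £6,269.4262…
Penalties + interest = £7,995.0000 + £6,269.4262… = £14,264.43

£14,264.43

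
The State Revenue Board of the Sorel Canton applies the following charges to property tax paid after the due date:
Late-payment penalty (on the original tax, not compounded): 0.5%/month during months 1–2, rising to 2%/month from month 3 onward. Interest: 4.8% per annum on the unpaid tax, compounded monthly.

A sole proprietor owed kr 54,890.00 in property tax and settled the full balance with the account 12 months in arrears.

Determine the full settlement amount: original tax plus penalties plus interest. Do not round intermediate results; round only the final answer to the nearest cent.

Penalty, months 1–2: 2 × 0.5% × kr 54,890.00 = kr 548.90
Penalty, months 3–12: 10 × 2% × kr 54,890.00 = kr 10,978.00
Interest (4.8%/yr ÷ 12 = 0.4%/month): kr 54,890.00 × ((1 + 0.004)^12 − 1) = kr 2,693.4637…
Total = kr 54,890.00 + kr 11,526.9000 + kr 2,693.4637… = kr 69,110.36

kr 69,110.36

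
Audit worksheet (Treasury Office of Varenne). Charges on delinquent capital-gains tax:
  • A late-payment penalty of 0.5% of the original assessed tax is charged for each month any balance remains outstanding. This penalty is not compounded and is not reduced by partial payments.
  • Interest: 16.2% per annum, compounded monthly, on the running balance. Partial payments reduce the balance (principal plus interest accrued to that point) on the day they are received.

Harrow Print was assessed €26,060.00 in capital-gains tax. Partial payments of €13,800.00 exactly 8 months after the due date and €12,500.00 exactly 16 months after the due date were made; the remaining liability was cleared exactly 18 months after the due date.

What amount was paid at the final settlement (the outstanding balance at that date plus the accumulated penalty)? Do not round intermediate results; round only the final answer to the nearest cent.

€6,899.59

Monthly rate = 16.2% ÷ 12 = 1.35%
Balance at month 8: €26,060.0000 × (1 + 0.0135)^8 = €29,011.1160…
After €13,800.00 payment: €29,011.1160… − €13,800.00 = €15,211.1160…
Balance at month 16: €15,211.1160… × (1 + 0.0135)^8 = €16,933.6704…
After €12,500.00 payment: €16,933.6704… − €12,500.00 = €4,433.6704…
Balance at month 18: €4,433.6704… × (1 + 0.0135)^2 = €4,554.1875…
Penalty: 18 × 0.5% × €26,060.00 = €2,345.40
Final settlement = outstanding balance + penalty = €4,554.1875… + €2,345.40 = €6,899.59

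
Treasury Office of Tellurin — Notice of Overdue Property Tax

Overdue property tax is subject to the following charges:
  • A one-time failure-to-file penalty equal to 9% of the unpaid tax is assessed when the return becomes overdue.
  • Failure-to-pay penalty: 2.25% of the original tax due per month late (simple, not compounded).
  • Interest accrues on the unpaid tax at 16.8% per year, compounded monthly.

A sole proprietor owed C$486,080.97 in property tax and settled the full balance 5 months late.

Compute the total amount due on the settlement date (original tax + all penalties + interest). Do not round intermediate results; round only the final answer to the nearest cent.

C$619,504.18

Failure-to-file penalty: 9% × C$486,080.97 = C$43,747.29…
Failure-to-pay penalty: 5 × 2.25% × C$486,080.97 = C$54,684.11…
Interest (16.8%/yr ÷ 12 = 1.4%/month): C$486,080.97 × ((1 + 0.014)^5 − 1) = C$34,991.8183…
Total = C$486,080.97 + C$98,431.3964… + C$34,991.8183… = C$619,504.18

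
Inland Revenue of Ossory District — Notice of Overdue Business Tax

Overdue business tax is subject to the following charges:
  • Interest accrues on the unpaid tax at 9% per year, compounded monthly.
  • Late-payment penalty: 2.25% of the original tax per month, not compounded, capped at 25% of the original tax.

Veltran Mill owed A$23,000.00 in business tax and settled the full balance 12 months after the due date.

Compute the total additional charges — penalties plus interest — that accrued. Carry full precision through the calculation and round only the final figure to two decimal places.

A$7,907.56

Penalty (uncapped): 12 × 2.25% × A$23,000.00 = A$6,210.00; cap = 25% × A$23,000.00 = A$5,750.00 → penalty = A$5,750.00
Interest (9%/yr ÷ 12 = 0.75%/month): A$23,000.00 × ((1 + 0.0075)^12 − 1) = A$2,157.5586…
Penalties + interest = A$5,750.0000 + A$2,157.5586… = A$7,907.56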